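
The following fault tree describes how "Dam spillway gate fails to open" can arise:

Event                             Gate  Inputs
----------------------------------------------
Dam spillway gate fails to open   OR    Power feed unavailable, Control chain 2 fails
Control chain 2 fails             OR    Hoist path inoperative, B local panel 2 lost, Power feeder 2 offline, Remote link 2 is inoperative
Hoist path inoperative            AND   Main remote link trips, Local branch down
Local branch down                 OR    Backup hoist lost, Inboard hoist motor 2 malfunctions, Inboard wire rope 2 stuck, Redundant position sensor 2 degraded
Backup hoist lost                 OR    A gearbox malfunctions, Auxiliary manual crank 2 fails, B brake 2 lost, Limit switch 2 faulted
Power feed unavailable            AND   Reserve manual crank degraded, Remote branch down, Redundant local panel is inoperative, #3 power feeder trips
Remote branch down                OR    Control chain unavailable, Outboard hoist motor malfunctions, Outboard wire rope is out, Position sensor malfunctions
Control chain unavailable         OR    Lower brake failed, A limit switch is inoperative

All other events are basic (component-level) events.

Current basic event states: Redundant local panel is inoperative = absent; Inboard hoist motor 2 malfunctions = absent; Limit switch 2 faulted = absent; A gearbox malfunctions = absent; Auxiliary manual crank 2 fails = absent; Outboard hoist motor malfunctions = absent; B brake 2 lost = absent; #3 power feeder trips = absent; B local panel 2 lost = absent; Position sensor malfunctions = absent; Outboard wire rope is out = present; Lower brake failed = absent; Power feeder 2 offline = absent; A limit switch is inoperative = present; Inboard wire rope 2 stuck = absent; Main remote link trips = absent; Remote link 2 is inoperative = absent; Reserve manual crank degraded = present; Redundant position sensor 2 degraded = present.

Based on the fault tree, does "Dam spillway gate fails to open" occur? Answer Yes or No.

No

Control chain unavailable [OR]: Lower brake failed=not, A limit switch is inoperative=occurs → at least one input occurs → occurs.
Remote branch down [OR]: Control chain unavailable=occurs, Outboard hoist motor malfunctions=not, Outboard wire rope is out=occurs, Position sensor malfunctions=not → at least one input occurs → occurs.
Power feed unavailable [AND]: Reserve manual crank degraded=occurs, Remote branch down=occurs, Redundant local panel is inoperative=not, #3 power feeder trips=not → not all inputs occur → does not occur.
Backup hoist lost [OR]: A gearbox malfunctions=not, Auxiliary manual crank 2 fails=not, B brake 2 lost=not, Limit switch 2 faulted=not → no input occurs → does not occur.
Local branch down [OR]: Backup hoist lost=not, Inboard hoist motor 2 malfunctions=not, Inboard wire rope 2 stuck=not, Redundant position sensor 2 degraded=occurs → at least one input occurs → occurs.
Hoist path inoperative [AND]: Main remote link trips=not, Local branch down=occurs → not all inputs occur → does not occur.
Control chain 2 fails [OR]: Hoist path inoperative=not, B local panel 2 lost=not, Power feeder 2 offline=not, Remote link 2 is inoperative=not → no input occurs → does not occur.
Dam spillway gate fails to open [OR]: Power feed unavailable=not, Control chain 2 fails=not → no input occurs → does not occur.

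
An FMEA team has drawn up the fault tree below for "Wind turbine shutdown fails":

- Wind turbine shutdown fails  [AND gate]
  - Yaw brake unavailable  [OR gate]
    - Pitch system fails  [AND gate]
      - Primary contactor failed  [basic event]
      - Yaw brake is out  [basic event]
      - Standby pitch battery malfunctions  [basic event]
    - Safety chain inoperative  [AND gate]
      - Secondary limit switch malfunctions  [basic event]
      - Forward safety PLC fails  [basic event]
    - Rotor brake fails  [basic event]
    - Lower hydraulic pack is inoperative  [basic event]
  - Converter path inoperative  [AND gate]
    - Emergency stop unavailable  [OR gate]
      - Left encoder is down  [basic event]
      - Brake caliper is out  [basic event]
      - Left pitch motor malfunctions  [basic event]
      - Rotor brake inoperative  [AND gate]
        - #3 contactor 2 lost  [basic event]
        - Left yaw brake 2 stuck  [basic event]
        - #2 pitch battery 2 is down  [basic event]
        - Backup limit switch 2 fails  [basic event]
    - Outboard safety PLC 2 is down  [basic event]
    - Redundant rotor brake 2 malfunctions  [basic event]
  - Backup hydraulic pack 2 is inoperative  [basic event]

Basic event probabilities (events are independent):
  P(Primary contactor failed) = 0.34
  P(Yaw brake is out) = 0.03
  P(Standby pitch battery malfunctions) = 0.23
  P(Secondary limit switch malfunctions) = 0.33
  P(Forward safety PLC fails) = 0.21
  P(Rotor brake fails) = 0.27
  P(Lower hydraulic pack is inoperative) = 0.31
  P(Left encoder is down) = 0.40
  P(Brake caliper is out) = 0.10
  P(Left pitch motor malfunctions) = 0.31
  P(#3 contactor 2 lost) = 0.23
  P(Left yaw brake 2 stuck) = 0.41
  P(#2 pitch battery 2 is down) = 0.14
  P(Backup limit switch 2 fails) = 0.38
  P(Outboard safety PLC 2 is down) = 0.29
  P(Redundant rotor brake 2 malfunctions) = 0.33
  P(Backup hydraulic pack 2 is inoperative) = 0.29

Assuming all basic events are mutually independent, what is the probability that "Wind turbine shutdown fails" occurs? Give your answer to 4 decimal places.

0.0093

P(Pitch system fails) [AND] = 0.34 × 0.03 × 0.23 = 0.002346
P(Safety chain inoperative) [AND] = 0.33 × 0.21 = 0.069300
P(Yaw brake unavailable) [OR] = 1 − (1−0.002346) × (1−0.069300) × (1−0.27) × (1−0.31) = 0.532306
P(Rotor brake inoperative) [AND] = 0.23 × 0.41 × 0.14 × 0.38 = 0.005017
P(Emergency stop unavailable) [OR] = 1 − (1−0.40) × (1−0.10) × (1−0.31) × (1−0.005017) = 0.629269
P(Converter path inoperative) [AND] = 0.629269 × 0.29 × 0.33 = 0.060221
P(Wind turbine shutdown fails) [AND] = 0.532306 × 0.060221 × 0.29 = 0.009296
Rounded to 4 decimal places: P(Wind turbine shutdown fails) ≈ 0.0093.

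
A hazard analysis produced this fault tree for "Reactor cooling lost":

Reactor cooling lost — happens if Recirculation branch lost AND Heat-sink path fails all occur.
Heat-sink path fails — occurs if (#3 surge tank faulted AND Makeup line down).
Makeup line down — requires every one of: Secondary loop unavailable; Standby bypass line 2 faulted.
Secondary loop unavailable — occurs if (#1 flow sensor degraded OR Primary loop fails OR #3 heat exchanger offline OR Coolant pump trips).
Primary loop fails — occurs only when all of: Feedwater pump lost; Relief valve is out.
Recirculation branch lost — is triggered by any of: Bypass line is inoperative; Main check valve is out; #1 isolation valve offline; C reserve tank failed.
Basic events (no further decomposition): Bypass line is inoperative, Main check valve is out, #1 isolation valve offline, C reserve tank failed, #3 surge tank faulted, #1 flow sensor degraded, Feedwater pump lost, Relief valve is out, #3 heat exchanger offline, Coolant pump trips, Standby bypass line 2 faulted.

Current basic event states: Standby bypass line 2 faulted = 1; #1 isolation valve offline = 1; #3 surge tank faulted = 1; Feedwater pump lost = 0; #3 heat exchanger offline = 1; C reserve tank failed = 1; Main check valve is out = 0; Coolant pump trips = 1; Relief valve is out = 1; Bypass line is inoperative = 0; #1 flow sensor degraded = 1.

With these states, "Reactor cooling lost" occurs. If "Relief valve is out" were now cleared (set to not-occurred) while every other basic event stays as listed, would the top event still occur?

Counterfactual: set "Relief valve is out" to not occurred.
Recirculation branch lost [OR]: Bypass line is inoperative=not, Main check valve is out=not, #1 isolation valve offline=occurs, C reserve tank failed=occurs → at least one input occurs → occurs.
Primary loop fails [AND]: Feedwater pump lost=not, Relief valve is out=not → not all inputs occur → does not occur.
Secondary loop unavailable [OR]: #1 flow sensor degraded=occurs, Primary loop fails=not, #3 heat exchanger offline=occurs, Coolant pump trips=occurs → at least one input occurs → occurs.
Makeup line down [AND]: Secondary loop unavailable=occurs, Standby bypass line 2 faulted=occurs → all inputs occur → occurs.
Heat-sink path fails [AND]: #3 surge tank faulted=occurs, Makeup line down=occurs → all inputs occur → occurs.
Reactor cooling lost [AND]: Recirculation branch lost=occurs, Heat-sink path fails=occurs → all inputs occur → occurs.

Yes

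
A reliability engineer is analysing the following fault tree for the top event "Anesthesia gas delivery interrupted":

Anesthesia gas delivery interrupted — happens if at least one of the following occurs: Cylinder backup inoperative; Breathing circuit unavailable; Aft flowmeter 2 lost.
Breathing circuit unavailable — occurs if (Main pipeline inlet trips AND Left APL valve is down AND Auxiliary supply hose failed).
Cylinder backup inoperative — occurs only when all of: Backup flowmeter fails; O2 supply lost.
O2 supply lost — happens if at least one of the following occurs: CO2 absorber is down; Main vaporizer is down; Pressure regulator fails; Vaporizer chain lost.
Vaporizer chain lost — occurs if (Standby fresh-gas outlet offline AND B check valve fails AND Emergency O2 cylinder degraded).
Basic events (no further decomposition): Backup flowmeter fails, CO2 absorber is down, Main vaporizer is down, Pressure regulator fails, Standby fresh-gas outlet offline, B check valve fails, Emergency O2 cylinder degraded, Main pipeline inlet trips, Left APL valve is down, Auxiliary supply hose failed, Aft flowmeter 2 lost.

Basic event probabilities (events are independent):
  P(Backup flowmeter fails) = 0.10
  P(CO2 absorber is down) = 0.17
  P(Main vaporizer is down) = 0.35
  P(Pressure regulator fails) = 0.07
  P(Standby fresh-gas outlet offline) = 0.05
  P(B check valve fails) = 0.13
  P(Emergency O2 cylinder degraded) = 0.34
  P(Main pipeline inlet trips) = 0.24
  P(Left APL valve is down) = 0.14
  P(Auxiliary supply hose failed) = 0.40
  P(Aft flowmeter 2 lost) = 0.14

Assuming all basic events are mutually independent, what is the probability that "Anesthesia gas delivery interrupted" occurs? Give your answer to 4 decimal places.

0.1939

P(Vaporizer chain lost) [AND] = 0.05 × 0.13 × 0.34 = 0.002210
P(O2 supply lost) [OR] = 1 − (1−0.17) × (1−0.35) × (1−0.07) × (1−0.002210) = 0.499374
P(Cylinder backup inoperative) [AND] = 0.10 × 0.499374 = 0.049937
P(Breathing circuit unavailable) [AND] = 0.24 × 0.14 × 0.40 = 0.013440
P(Anesthesia gas delivery interrupted) [OR] = 1 − (1−0.049937) × (1−0.013440) × (1−0.14) = 0.193927
Rounded to 4 decimal places: P(Anesthesia gas delivery interrupted) ≈ 0.1939.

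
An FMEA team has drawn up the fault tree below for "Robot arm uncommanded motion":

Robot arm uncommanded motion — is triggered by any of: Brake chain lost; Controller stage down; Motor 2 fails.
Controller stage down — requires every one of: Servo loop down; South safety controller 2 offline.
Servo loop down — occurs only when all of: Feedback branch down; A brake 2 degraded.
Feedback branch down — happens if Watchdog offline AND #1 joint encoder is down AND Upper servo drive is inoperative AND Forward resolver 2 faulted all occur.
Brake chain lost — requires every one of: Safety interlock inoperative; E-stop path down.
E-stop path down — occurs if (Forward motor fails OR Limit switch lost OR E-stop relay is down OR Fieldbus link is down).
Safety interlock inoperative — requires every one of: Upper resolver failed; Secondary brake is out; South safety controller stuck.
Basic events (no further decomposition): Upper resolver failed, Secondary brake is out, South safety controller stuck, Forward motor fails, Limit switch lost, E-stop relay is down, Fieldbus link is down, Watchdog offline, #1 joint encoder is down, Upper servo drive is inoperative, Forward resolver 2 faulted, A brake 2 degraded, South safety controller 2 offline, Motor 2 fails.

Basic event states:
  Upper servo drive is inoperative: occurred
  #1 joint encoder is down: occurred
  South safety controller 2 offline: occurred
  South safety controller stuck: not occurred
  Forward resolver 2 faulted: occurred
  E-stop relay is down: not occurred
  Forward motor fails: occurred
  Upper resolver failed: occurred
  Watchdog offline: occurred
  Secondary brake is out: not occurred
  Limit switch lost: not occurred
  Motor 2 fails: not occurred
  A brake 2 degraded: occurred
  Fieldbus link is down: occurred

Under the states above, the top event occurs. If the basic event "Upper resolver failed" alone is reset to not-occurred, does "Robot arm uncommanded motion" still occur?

Yes

Counterfactual: set "Upper resolver failed" to not occurred.
Safety interlock inoperative [AND]: Upper resolver failed=not, Secondary brake is out=not, South safety controller stuck=not → not all inputs occur → does not occur.
E-stop path down [OR]: Forward motor fails=occurs, Limit switch lost=not, E-stop relay is down=not, Fieldbus link is down=occurs → at least one input occurs → occurs.
Brake chain lost [AND]: Safety interlock inoperative=not, E-stop path down=occurs → not all inputs occur → does not occur.
Feedback branch down [AND]: Watchdog offline=occurs, #1 joint encoder is down=occurs, Upper servo drive is inoperative=occurs, Forward resolver 2 faulted=occurs → all inputs occur → occurs.
Servo loop down [AND]: Feedback branch down=occurs, A brake 2 degraded=occurs → all inputs occur → occurs.
Controller stage down [AND]: Servo loop down=occurs, South safety controller 2 offline=occurs → all inputs occur → occurs.
Robot arm uncommanded motion [OR]: Brake chain lost=not, Controller stage down=occurs, Motor 2 fails=not → at least one input occurs → occurs.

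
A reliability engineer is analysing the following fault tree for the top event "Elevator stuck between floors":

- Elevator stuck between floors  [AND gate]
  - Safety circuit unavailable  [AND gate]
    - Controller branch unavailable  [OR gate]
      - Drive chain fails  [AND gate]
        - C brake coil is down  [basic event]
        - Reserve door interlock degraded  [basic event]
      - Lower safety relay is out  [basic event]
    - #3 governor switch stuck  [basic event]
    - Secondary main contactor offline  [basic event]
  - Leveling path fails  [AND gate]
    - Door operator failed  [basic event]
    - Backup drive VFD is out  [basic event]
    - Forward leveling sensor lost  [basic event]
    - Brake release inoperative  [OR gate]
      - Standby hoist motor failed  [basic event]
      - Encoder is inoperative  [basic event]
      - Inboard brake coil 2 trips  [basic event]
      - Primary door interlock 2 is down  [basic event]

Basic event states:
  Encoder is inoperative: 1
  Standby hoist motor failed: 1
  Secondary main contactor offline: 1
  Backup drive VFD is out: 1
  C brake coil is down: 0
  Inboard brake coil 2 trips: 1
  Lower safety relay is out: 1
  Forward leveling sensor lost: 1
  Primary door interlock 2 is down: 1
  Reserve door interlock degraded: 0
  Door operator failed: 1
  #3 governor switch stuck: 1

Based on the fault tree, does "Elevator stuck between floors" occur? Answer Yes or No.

Drive chain fails [AND]: C brake coil is down=not, Reserve door interlock degraded=not → not all inputs occur → does not occur.
Controller branch unavailable [OR]: Drive chain fails=not, Lower safety relay is out=occurs → at least one input occurs → occurs.
Safety circuit unavailable [AND]: Controller branch unavailable=occurs, #3 governor switch stuck=occurs, Secondary main contactor offline=occurs → all inputs occur → occurs.
Brake release inoperative [OR]: Standby hoist motor failed=occurs, Encoder is inoperative=occurs, Inboard brake coil 2 trips=occurs, Primary door interlock 2 is down=occurs → at least one input occurs → occurs.
Leveling path fails [AND]: Door operator failed=occurs, Backup drive VFD is out=occurs, Forward leveling sensor lost=occurs, Brake release inoperative=occurs → all inputs occur → occurs.
Elevator stuck between floors [AND]: Safety circuit unavailable=occurs, Leveling path fails=occurs → all inputs occur → occurs.

Yes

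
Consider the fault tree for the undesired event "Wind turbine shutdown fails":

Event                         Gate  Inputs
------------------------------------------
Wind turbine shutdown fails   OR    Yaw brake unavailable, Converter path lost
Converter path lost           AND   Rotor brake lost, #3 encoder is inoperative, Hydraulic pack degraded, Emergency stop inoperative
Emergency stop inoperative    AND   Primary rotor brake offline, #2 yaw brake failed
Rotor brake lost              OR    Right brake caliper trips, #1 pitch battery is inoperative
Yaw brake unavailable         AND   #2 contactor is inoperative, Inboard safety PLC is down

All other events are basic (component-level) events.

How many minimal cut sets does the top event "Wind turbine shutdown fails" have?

Yaw brake unavailable [AND]: one cut set from each child combined → 1 × 1 = 1 cut set(s).
Rotor brake lost [OR]: union of children's cut sets → 2 cut set(s).
Emergency stop inoperative [AND]: one cut set from each child combined → 1 × 1 = 1 cut set(s).
Converter path lost [AND]: one cut set from each child combined → 2 × 1 × 1 × 1 = 2 cut set(s).
Wind turbine shutdown fails [OR]: union of children's cut sets → 3 cut set(s).
Minimal cut sets: {#2 contactor is inoperative, Inboard safety PLC is down}; {#2 yaw brake failed, #3 encoder is inoperative, Hydraulic pack degraded, Primary rotor brake offline, Right brake caliper trips}; {#1 pitch battery is inoperative, #2 yaw brake failed, #3 encoder is inoperative, Hydraulic pack degraded, Primary rotor brake offline}.

3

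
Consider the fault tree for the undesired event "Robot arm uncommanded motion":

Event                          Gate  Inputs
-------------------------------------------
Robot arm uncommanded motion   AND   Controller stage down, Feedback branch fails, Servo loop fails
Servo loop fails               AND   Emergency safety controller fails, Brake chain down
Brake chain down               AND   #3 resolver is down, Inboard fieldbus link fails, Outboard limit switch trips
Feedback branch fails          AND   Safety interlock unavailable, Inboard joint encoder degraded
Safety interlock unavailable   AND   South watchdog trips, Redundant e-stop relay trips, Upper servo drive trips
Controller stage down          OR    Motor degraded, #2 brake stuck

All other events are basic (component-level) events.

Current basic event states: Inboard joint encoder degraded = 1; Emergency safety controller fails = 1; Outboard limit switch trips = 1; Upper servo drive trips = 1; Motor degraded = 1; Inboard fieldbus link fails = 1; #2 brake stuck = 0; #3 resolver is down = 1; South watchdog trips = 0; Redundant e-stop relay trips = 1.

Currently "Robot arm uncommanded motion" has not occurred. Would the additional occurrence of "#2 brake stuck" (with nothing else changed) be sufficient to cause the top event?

Counterfactual: set "#2 brake stuck" to occurred.
Controller stage down [OR]: Motor degraded=occurs, #2 brake stuck=occurs → at least one input occurs → occurs.
Safety interlock unavailable [AND]: South watchdog trips=not, Redundant e-stop relay trips=occurs, Upper servo drive trips=occurs → not all inputs occur → does not occur.
Feedback branch fails [AND]: Safety interlock unavailable=not, Inboard joint encoder degraded=occurs → not all inputs occur → does not occur.
Brake chain down [AND]: #3 resolver is down=occurs, Inboard fieldbus link fails=occurs, Outboard limit switch trips=occurs → all inputs occur → occurs.
Servo loop fails [AND]: Emergency safety controller fails=occurs, Brake chain down=occurs → all inputs occur → occurs.
Robot arm uncommanded motion [AND]: Controller stage down=occurs, Feedback branch fails=not, Servo loop fails=occurs → not all inputs occur → does not occur.

No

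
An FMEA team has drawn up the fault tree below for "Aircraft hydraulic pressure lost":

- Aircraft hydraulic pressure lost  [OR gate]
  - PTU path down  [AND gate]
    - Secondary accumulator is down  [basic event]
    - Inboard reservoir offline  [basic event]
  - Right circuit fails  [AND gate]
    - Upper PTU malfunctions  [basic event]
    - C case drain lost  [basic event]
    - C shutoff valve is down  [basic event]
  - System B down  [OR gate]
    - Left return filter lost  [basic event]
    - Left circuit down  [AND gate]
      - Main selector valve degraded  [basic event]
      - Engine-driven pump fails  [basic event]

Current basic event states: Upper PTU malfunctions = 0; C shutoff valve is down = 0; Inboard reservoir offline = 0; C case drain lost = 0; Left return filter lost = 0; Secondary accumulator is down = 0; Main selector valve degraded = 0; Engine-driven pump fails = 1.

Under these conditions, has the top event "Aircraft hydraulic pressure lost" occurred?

PTU path down [AND]: Secondary accumulator is down=not, Inboard reservoir offline=not → not all inputs occur → does not occur.
Right circuit fails [AND]: Upper PTU malfunctions=not, C case drain lost=not, C shutoff valve is down=not → not all inputs occur → does not occur.
Left circuit down [AND]: Main selector valve degraded=not, Engine-driven pump fails=occurs → not all inputs occur → does not occur.
System B down [OR]: Left return filter lost=not, Left circuit down=not → no input occurs → does not occur.
Aircraft hydraulic pressure lost [OR]: PTU path down=not, Right circuit fails=not, System B down=not → no input occurs → does not occur.

No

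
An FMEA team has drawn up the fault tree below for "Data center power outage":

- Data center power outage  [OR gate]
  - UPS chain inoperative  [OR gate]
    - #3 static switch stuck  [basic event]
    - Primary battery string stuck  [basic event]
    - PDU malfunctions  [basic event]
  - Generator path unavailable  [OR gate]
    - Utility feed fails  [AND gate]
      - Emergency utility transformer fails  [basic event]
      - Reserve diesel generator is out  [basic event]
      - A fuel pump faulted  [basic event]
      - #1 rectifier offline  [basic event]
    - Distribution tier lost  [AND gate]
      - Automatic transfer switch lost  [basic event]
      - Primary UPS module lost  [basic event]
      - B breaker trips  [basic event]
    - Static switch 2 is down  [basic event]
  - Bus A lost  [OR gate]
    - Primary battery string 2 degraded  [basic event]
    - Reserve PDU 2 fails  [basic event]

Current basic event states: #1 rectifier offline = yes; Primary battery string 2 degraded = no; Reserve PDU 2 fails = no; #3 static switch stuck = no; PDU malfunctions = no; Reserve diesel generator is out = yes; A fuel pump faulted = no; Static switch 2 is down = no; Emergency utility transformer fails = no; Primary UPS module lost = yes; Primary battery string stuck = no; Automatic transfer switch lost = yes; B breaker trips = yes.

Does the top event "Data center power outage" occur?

Yes

UPS chain inoperative [OR]: #3 static switch stuck=not, Primary battery string stuck=not, PDU malfunctions=not → no input occurs → does not occur.
Utility feed fails [AND]: Emergency utility transformer fails=not, Reserve diesel generator is out=occurs, A fuel pump faulted=not, #1 rectifier offline=occurs → not all inputs occur → does not occur.
Distribution tier lost [AND]: Automatic transfer switch lost=occurs, Primary UPS module lost=occurs, B breaker trips=occurs → all inputs occur → occurs.
Generator path unavailable [OR]: Utility feed fails=not, Distribution tier lost=occurs, Static switch 2 is down=not → at least one input occurs → occurs.
Bus A lost [OR]: Primary battery string 2 degraded=not, Reserve PDU 2 fails=not → no input occurs → does not occur.
Data center power outage [OR]: UPS chain inoperative=not, Generator path unavailable=occurs, Bus A lost=not → at least one input occurs → occurs.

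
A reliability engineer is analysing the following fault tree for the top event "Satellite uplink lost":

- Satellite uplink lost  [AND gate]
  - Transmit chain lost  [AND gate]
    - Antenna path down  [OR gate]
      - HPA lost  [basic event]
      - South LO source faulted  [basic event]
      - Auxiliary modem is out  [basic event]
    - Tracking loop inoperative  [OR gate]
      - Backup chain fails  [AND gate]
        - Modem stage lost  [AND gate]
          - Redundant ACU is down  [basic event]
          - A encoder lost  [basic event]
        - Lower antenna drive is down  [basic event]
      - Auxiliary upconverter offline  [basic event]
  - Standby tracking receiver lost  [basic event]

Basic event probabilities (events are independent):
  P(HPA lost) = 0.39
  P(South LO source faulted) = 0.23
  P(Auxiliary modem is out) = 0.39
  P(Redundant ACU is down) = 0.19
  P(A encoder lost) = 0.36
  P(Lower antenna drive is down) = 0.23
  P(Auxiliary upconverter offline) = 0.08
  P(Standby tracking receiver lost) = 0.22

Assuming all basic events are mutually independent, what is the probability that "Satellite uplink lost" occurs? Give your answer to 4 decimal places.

0.0148

P(Antenna path down) [OR] = 1 − (1−0.39) × (1−0.23) × (1−0.39) = 0.713483
P(Modem stage lost) [AND] = 0.19 × 0.36 = 0.068400
P(Backup chain fails) [AND] = 0.068400 × 0.23 = 0.015732
P(Tracking loop inoperative) [OR] = 1 − (1−0.015732) × (1−0.08) = 0.094473
P(Transmit chain lost) [AND] = 0.713483 × 0.094473 = 0.067405
P(Satellite uplink lost) [AND] = 0.067405 × 0.22 = 0.014829
Rounded to 4 decimal places: P(Satellite uplink lost) ≈ 0.0148.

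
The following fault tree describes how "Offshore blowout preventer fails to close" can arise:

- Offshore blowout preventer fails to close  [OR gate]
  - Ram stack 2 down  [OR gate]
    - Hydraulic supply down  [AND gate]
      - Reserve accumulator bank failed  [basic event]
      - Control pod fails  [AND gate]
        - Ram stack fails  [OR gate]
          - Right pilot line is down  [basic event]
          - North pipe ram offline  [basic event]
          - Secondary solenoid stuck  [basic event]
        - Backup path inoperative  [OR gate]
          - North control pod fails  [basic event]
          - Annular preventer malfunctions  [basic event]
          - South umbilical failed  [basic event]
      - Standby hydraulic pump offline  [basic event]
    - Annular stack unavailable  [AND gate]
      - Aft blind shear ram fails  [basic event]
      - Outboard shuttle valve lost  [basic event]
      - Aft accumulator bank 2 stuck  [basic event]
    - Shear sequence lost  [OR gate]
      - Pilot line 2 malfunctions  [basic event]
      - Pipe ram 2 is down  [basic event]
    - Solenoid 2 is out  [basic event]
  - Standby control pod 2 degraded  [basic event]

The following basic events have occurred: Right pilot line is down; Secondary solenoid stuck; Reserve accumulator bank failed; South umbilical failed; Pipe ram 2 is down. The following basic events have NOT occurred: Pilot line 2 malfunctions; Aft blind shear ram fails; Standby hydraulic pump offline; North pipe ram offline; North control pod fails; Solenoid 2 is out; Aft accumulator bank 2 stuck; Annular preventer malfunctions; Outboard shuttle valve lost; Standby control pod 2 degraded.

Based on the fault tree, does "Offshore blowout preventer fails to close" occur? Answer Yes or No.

Ram stack fails [OR]: Right pilot line is down=occurs, North pipe ram offline=not, Secondary solenoid stuck=occurs → at least one input occurs → occurs.
Backup path inoperative [OR]: North control pod fails=not, Annular preventer malfunctions=not, South umbilical failed=occurs → at least one input occurs → occurs.
Control pod fails [AND]: Ram stack fails=occurs, Backup path inoperative=occurs → all inputs occur → occurs.
Hydraulic supply down [AND]: Reserve accumulator bank failed=occurs, Control pod fails=occurs, Standby hydraulic pump offline=not → not all inputs occur → does not occur.
Annular stack unavailable [AND]: Aft blind shear ram fails=not, Outboard shuttle valve lost=not, Aft accumulator bank 2 stuck=not → not all inputs occur → does not occur.
Shear sequence lost [OR]: Pilot line 2 malfunctions=not, Pipe ram 2 is down=occurs → at least one input occurs → occurs.
Ram stack 2 down [OR]: Hydraulic supply down=not, Annular stack unavailable=not, Shear sequence lost=occurs, Solenoid 2 is out=not → at least one input occurs → occurs.
Offshore blowout preventer fails to close [OR]: Ram stack 2 down=occurs, Standby control pod 2 degraded=not → at least one input occurs → occurs.

Yes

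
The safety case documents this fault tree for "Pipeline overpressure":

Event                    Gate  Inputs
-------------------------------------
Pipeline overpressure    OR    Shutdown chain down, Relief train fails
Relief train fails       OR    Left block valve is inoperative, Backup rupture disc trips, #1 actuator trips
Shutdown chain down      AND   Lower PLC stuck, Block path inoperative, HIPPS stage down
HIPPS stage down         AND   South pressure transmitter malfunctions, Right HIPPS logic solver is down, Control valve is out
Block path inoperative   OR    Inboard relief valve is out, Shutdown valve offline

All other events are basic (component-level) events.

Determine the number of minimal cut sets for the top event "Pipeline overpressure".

Block path inoperative [OR]: union of children's cut sets → 2 cut set(s).
HIPPS stage down [AND]: one cut set from each child combined → 1 × 1 × 1 = 1 cut set(s).
Shutdown chain down [AND]: one cut set from each child combined → 1 × 2 × 1 = 2 cut set(s).
Relief train fails [OR]: union of children's cut sets → 3 cut set(s).
Pipeline overpressure [OR]: union of children's cut sets → 5 cut set(s).
Minimal cut sets: {Control valve is out, Inboard relief valve is out, Lower PLC stuck, Right HIPPS logic solver is down, South pressure transmitter malfunctions}; {Control valve is out, Lower PLC stuck, Right HIPPS logic solver is down, Shutdown valve offline, South pressure transmitter malfunctions}; {Left block valve is inoperative}; {Backup rupture disc trips}; {#1 actuator trips}.

5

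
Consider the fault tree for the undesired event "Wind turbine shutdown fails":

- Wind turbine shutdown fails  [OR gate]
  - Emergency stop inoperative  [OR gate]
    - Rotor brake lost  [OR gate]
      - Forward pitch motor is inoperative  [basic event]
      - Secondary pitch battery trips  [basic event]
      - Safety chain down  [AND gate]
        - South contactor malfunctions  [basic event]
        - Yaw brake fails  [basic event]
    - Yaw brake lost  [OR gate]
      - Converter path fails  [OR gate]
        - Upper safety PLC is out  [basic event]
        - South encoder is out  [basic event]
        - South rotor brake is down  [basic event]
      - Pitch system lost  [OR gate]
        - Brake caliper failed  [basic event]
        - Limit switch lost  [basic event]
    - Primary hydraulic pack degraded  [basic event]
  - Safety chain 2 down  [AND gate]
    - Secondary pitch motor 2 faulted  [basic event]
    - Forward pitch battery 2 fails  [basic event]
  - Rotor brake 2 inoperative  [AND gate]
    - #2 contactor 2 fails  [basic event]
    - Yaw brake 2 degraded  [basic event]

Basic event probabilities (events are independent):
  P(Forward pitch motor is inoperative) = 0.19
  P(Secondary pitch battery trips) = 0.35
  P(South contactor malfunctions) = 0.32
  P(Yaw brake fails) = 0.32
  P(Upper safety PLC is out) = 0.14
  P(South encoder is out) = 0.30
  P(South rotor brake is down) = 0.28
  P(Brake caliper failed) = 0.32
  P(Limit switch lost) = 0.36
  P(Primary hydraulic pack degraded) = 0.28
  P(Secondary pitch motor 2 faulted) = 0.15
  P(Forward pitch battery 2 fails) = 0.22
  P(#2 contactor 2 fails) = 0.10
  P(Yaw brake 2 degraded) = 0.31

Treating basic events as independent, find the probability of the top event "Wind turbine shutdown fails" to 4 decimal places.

P(Safety chain down) [AND] = 0.32 × 0.32 = 0.102400
P(Rotor brake lost) [OR] = 1 − (1−0.19) × (1−0.35) × (1−0.102400) = 0.527414
P(Converter path fails) [OR] = 1 − (1−0.14) × (1−0.30) × (1−0.28) = 0.566560
P(Pitch system lost) [OR] = 1 − (1−0.32) × (1−0.36) = 0.564800
P(Yaw brake lost) [OR] = 1 − (1−0.566560) × (1−0.564800) = 0.811367
P(Emergency stop inoperative) [OR] = 1 − (1−0.527414) × (1−0.811367) × (1−0.28) = 0.935815
P(Safety chain 2 down) [AND] = 0.15 × 0.22 = 0.033000
P(Rotor brake 2 inoperative) [AND] = 0.10 × 0.31 = 0.031000
P(Wind turbine shutdown fails) [OR] = 1 − (1−0.935815) × (1−0.033000) × (1−0.031000) = 0.939857
Rounded to 4 decimal places: P(Wind turbine shutdown fails) ≈ 0.9399.

0.9399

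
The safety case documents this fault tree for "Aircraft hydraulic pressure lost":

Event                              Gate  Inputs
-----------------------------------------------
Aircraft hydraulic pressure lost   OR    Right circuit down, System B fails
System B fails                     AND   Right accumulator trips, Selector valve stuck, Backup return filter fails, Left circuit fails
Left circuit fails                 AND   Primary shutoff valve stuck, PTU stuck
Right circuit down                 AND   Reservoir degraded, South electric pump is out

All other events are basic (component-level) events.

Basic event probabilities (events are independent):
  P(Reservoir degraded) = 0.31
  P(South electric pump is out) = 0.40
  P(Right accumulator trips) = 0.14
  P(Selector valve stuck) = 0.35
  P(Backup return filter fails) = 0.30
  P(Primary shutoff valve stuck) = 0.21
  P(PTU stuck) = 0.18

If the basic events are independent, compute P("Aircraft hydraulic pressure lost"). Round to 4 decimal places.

0.1245

P(Right circuit down) [AND] = 0.31 × 0.40 = 0.124000
P(Left circuit fails) [AND] = 0.21 × 0.18 = 0.037800
P(System B fails) [AND] = 0.14 × 0.35 × 0.30 × 0.037800 = 0.000556
P(Aircraft hydraulic pressure lost) [OR] = 1 − (1−0.124000) × (1−0.000556) = 0.124487
Rounded to 4 decimal places: P(Aircraft hydraulic pressure lost) ≈ 0.1245.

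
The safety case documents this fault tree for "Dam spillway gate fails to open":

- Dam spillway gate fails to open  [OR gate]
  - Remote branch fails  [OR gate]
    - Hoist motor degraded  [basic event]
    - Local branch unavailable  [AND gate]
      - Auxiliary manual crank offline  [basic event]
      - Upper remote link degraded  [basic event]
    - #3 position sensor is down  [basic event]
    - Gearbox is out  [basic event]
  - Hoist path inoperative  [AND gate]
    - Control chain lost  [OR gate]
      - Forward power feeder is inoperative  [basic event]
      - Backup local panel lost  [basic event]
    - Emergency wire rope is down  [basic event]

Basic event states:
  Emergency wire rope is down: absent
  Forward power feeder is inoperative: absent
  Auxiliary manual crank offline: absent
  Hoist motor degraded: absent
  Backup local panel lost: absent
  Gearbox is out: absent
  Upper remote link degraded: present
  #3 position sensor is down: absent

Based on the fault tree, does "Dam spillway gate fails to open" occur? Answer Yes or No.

No

Local branch unavailable [AND]: Auxiliary manual crank offline=not, Upper remote link degraded=occurs → not all inputs occur → does not occur.
Remote branch fails [OR]: Hoist motor degraded=not, Local branch unavailable=not, #3 position sensor is down=not, Gearbox is out=not → no input occurs → does not occur.
Control chain lost [OR]: Forward power feeder is inoperative=not, Backup local panel lost=not → no input occurs → does not occur.
Hoist path inoperative [AND]: Control chain lost=not, Emergency wire rope is down=not → not all inputs occur → does not occur.
Dam spillway gate fails to open [OR]: Remote branch fails=not, Hoist path inoperative=not → no input occurs → does not occur.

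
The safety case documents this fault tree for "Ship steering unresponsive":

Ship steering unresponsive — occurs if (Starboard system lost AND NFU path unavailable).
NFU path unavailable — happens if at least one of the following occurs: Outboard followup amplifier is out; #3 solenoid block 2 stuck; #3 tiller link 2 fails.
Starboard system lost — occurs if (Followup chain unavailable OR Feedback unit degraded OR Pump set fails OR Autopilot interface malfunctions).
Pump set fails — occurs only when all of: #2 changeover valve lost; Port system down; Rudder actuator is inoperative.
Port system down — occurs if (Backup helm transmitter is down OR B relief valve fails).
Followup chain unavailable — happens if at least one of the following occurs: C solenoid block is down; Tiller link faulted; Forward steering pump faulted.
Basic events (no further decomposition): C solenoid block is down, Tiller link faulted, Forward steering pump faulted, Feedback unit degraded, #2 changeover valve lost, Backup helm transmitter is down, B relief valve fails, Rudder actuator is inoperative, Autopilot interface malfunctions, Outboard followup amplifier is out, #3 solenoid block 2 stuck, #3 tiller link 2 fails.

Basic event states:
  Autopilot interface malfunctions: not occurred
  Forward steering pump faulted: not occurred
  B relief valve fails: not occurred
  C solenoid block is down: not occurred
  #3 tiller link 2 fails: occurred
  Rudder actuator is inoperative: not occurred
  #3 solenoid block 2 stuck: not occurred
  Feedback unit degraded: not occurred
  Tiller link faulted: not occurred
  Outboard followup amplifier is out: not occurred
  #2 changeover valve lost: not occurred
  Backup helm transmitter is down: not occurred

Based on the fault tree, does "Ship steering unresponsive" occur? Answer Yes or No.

Followup chain unavailable [OR]: C solenoid block is down=not, Tiller link faulted=not, Forward steering pump faulted=not → no input occurs → does not occur.
Port system down [OR]: Backup helm transmitter is down=not, B relief valve fails=not → no input occurs → does not occur.
Pump set fails [AND]: #2 changeover valve lost=not, Port system down=not, Rudder actuator is inoperative=not → not all inputs occur → does not occur.
Starboard system lost [OR]: Followup chain unavailable=not, Feedback unit degraded=not, Pump set fails=not, Autopilot interface malfunctions=not → no input occurs → does not occur.
NFU path unavailable [OR]: Outboard followup amplifier is out=not, #3 solenoid block 2 stuck=not, #3 tiller link 2 fails=occurs → at least one input occurs → occurs.
Ship steering unresponsive [AND]: Starboard system lost=not, NFU path unavailable=occurs → not all inputs occur → does not occur.

No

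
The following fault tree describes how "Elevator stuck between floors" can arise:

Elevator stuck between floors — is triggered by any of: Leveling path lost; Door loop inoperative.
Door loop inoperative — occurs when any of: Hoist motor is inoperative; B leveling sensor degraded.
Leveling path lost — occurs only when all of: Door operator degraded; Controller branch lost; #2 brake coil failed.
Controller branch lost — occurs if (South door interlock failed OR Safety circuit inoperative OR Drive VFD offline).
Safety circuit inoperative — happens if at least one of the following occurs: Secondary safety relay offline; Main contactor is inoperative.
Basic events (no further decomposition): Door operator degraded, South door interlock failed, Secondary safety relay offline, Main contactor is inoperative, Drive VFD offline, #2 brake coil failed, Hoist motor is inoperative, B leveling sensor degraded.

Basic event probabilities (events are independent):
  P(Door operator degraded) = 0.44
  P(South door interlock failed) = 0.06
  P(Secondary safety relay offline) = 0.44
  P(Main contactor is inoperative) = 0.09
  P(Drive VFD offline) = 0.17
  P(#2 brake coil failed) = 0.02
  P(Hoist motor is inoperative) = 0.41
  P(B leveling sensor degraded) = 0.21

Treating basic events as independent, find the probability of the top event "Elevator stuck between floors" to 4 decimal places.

0.5364

P(Safety circuit inoperative) [OR] = 1 − (1−0.44) × (1−0.09) = 0.490400
P(Controller branch lost) [OR] = 1 − (1−0.06) × (1−0.490400) × (1−0.17) = 0.602410
P(Leveling path lost) [AND] = 0.44 × 0.602410 × 0.02 = 0.005301
P(Door loop inoperative) [OR] = 1 − (1−0.41) × (1−0.21) = 0.533900
P(Elevator stuck between floors) [OR] = 1 − (1−0.005301) × (1−0.533900) = 0.536371
Rounded to 4 decimal places: P(Elevator stuck between floors) ≈ 0.5364.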